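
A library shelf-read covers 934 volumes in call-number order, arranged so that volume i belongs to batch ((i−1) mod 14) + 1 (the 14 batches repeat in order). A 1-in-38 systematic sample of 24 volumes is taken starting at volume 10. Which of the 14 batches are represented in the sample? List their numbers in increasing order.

Consecutive selections differ by k = 38, so their batch numbers differ by 38 mod 14 = 10.
gcd(38, 14) = 2, so the sample visits 14/2 = 7 distinct residues mod 14.
Start 10 is batch 10; the batches hit are 2, 4, 6, 8, 10, 12, 14.

2, 4, 6, 8, 10, 12, 14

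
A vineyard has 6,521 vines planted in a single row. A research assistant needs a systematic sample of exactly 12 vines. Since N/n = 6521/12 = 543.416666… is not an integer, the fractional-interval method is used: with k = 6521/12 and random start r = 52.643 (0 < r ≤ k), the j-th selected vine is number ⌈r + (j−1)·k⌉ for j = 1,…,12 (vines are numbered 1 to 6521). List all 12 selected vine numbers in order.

53, 597, 1140, 1683, 2227, 2770, 3314, 3857, 4400, 4944, 5487, 6031

j=1: r + 0k = 52.643 → ⌈·⌉ = 53
j=2: r + 1k = 596.059666… → ⌈·⌉ = 597
j=3: r + 2k = 1139.476333… → ⌈·⌉ = 1140
j=4: r + 3k = 1682.893 → ⌈·⌉ = 1683
j=5: r + 4k = 2226.309666… → ⌈·⌉ = 2227
j=6: r + 5k = 2769.726333… → ⌈·⌉ = 2770
j=7: r + 6k = 3313.143 → ⌈·⌉ = 3314
j=8: r + 7k = 3856.559666… → ⌈·⌉ = 3857
j=9: r + 8k = 4399.976333… → ⌈·⌉ = 4400
j=10: r + 9k = 4943.393 → ⌈·⌉ = 4944
j=11: r + 10k = 5486.809666… → ⌈·⌉ = 5487
j=12: r + 11k = 6030.226333… → ⌈·⌉ = 6031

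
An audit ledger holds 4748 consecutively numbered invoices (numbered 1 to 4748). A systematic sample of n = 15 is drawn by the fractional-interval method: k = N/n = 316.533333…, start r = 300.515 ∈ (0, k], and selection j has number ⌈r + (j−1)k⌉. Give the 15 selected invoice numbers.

301, 618, 934, 1251, 1567, 1884, 2200, 2517, 2833, 3150, 3466, 3783, 4099, 4416, 4732

j=1: r + 0k = 300.515 → ⌈·⌉ = 301
j=2: r + 1k = 617.048333… → ⌈·⌉ = 618
j=3: r + 2k = 933.581666… → ⌈·⌉ = 934
j=4: r + 3k = 1250.115 → ⌈·⌉ = 1251
j=5: r + 4k = 1566.648333… → ⌈·⌉ = 1567
j=6: r + 5k = 1883.181666… → ⌈·⌉ = 1884
j=7: r + 6k = 2199.715 → ⌈·⌉ = 2200
j=8: r + 7k = 2516.248333… → ⌈·⌉ = 2517
j=9: r + 8k = 2832.781666… → ⌈·⌉ = 2833
j=10: r + 9k = 3149.315 → ⌈·⌉ = 3150
j=11: r + 10k = 3465.848333… → ⌈·⌉ = 3466
j=12: r + 11k = 3782.381666… → ⌈·⌉ = 3783
j=13: r + 12k = 4098.915 → ⌈·⌉ = 4099
j=14: r + 13k = 4415.448333… → ⌈·⌉ = 4416
j=15: r + 14k = 4731.981666… → ⌈·⌉ = 4732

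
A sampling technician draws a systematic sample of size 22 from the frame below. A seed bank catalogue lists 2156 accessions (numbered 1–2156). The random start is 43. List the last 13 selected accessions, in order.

925, 1023, 1121, 1219, 1317, 1415, 1513, 1611, 1709, 1807, 1905, 2003, 2101

k = N/n = 2156/22 = 98
10th selection = 43 + 9×98 = 925
11th: 925 + 98 = 1023
12th: 1023 + 98 = 1121
13th: 1121 + 98 = 1219
14th: 1219 + 98 = 1317
15th: 1317 + 98 = 1415
16th: 1415 + 98 = 1513
17th: 1513 + 98 = 1611
18th: 1611 + 98 = 1709
19th: 1709 + 98 = 1807
20th: 1807 + 98 = 1905
21st: 1905 + 98 = 2003
22nd: 2003 + 98 = 2101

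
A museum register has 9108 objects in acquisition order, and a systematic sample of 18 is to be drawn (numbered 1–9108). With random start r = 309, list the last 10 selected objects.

k = N/n = 9108/18 = 506
9th selection = 309 + 8×506 = 4357
10th: 4357 + 506 = 4863
11th: 4863 + 506 = 5369
12th: 5369 + 506 = 5875
13th: 5875 + 506 = 6381
14th: 6381 + 506 = 6887
15th: 6887 + 506 = 7393
16th: 7393 + 506 = 7899
17th: 7899 + 506 = 8405
18th: 8405 + 506 = 8911

4357, 4863, 5369, 5875, 6381, 6887, 7393, 7899, 8405, 8911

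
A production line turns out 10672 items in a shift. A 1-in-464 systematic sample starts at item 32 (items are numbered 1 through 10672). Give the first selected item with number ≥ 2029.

k = 464
Steps past start: ⌈(2029 − 32)/464⌉ = ⌈1997/464⌉ = 5
Selected item: 32 + 5×464 = 2352

2352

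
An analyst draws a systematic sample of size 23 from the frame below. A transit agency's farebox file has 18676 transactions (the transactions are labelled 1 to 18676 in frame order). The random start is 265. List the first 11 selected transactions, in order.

265, 1077, 1889, 2701, 3513, 4325, 5137, 5949, 6761, 7573, 8385

k = N/n = 18676/23 = 812
transaction 1: 265
transaction 2: 265 + 812 = 1077
transaction 3: 1077 + 812 = 1889
transaction 4: 1889 + 812 = 2701
transaction 5: 2701 + 812 = 3513
transaction 6: 3513 + 812 = 4325
transaction 7: 4325 + 812 = 5137
transaction 8: 5137 + 812 = 5949
transaction 9: 5949 + 812 = 6761
transaction 10: 6761 + 812 = 7573
transaction 11: 7573 + 812 = 8385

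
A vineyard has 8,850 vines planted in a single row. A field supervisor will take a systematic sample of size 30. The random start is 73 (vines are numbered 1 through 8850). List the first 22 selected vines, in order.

73, 368, 663, 958, 1253, 1548, 1843, 2138, 2433, 2728, 3023, 3318, 3613, 3908, 4203, 4498, 4793, 5088, 5383, 5678, 5973, 6268

k = N/n = 8850/30 = 295
vine 1: 73
vine 2: 73 + 295 = 368
vine 3: 368 + 295 = 663
vine 4: 663 + 295 = 958
vine 5: 958 + 295 = 1253
vine 6: 1253 + 295 = 1548
vine 7: 1548 + 295 = 1843
vine 8: 1843 + 295 = 2138
vine 9: 2138 + 295 = 2433
vine 10: 2433 + 295 = 2728
vine 11: 2728 + 295 = 3023
vine 12: 3023 + 295 = 3318
vine 13: 3318 + 295 = 3613
vine 14: 3613 + 295 = 3908
vine 15: 3908 + 295 = 4203
vine 16: 4203 + 295 = 4498
vine 17: 4498 + 295 = 4793
vine 18: 4793 + 295 = 5088
vine 19: 5088 + 295 = 5383
vine 20: 5383 + 295 = 5678
vine 21: 5678 + 295 = 5973
vine 22: 5973 + 295 = 6268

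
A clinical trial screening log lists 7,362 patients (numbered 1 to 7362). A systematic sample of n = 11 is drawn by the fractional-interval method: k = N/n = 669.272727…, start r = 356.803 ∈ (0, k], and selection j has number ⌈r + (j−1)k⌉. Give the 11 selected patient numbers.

j=1: r + 0k = 356.803 → ⌈·⌉ = 357
j=2: r + 1k = 1026.075727… → ⌈·⌉ = 1027
j=3: r + 2k = 1695.348454… → ⌈·⌉ = 1696
j=4: r + 3k = 2364.621181… → ⌈·⌉ = 2365
j=5: r + 4k = 3033.893909… → ⌈·⌉ = 3034
j=6: r + 5k = 3703.166636… → ⌈·⌉ = 3704
j=7: r + 6k = 4372.439363… → ⌈·⌉ = 4373
j=8: r + 7k = 5041.712090… → ⌈·⌉ = 5042
j=9: r + 8k = 5710.984818… → ⌈·⌉ = 5711
j=10: r + 9k = 6380.257545… → ⌈·⌉ = 6381
j=11: r + 10k = 7049.530272… → ⌈·⌉ = 7050

357, 1027, 1696, 2365, 3034, 3704, 4373, 5042, 5711, 6381, 7050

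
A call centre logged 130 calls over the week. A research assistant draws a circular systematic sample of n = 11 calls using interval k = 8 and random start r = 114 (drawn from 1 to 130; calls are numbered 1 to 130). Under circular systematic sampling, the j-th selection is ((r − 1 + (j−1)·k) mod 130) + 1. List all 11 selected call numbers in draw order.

114, 122, 130, 8, 16, 24, 32, 40, 48, 56, 64

Selection 1: 114
Selection 2: 114 + 8 = 122
Selection 3: 122 + 8 = 130
Selection 4: 130 + 8 = 138 → 138 − 130 = 8
Selection 5: 8 + 8 = 16
Selection 6: 16 + 8 = 24
Selection 7: 24 + 8 = 32
Selection 8: 32 + 8 = 40
Selection 9: 40 + 8 = 48
Selection 10: 48 + 8 = 56
Selection 11: 56 + 8 = 64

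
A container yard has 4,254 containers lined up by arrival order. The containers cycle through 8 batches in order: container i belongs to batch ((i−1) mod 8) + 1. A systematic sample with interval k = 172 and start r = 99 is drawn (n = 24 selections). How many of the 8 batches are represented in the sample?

Consecutive selections differ by k = 172, so their batch numbers differ by 172 mod 8 = 4.
gcd(172, 8) = 4, so the sample visits 8/4 = 2 distinct residues mod 8.
Start 99 is batch 3; the batches hit are 3, 7.

2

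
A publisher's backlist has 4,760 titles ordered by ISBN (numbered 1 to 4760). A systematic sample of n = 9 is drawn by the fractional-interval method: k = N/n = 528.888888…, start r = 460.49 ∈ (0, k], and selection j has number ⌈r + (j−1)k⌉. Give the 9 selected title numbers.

461, 990, 1519, 2048, 2577, 3105, 3634, 4163, 4692

j=1: r + 0k = 460.49 → ⌈·⌉ = 461
j=2: r + 1k = 989.378888… → ⌈·⌉ = 990
j=3: r + 2k = 1518.267777… → ⌈·⌉ = 1519
j=4: r + 3k = 2047.156666… → ⌈·⌉ = 2048
j=5: r + 4k = 2576.045555… → ⌈·⌉ = 2577
j=6: r + 5k = 3104.934444… → ⌈·⌉ = 3105
j=7: r + 6k = 3633.823333… → ⌈·⌉ = 3634
j=8: r + 7k = 4162.712222… → ⌈·⌉ = 4163
j=9: r + 8k = 4691.601111… → ⌈·⌉ = 4692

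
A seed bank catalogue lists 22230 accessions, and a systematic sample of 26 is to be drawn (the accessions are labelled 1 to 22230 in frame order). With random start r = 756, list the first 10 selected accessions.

k = N/n = 22230/26 = 855
accession 1: 756
accession 2: 756 + 855 = 1611
accession 3: 1611 + 855 = 2466
accession 4: 2466 + 855 = 3321
accession 5: 3321 + 855 = 4176
accession 6: 4176 + 855 = 5031
accession 7: 5031 + 855 = 5886
accession 8: 5886 + 855 = 6741
accession 9: 6741 + 855 = 7596
accession 10: 7596 + 855 = 8451

756, 1611, 2466, 3321, 4176, 5031, 5886, 6741, 7596, 8451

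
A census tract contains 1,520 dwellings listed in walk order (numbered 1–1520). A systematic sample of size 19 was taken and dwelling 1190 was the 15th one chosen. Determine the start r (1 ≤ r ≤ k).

70

k = 1520/19 = 80
r = 1190 − (15−1)×80 = 1190 − 1120 = 70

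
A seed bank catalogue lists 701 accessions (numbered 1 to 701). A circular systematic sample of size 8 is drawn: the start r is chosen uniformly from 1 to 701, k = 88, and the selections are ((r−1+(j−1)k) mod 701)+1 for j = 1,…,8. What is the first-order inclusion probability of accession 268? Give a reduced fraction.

8/701

For each position j, as r ranges over 1…701 the j-th selection hits every accession exactly once, so accession 268 is selected for exactly 8 of the 701 starts.
Inclusion probability = 8/701.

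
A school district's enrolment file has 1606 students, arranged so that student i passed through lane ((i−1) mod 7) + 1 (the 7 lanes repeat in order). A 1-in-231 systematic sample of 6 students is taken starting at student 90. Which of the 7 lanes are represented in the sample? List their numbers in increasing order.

Consecutive selections differ by k = 231, so their lane numbers differ by 231 mod 7 = 0.
gcd(231, 7) = 7, so the sample visits 7/7 = 1 distinct residues mod 7.
Start 90 is lane 6; the lanes hit are 6.

6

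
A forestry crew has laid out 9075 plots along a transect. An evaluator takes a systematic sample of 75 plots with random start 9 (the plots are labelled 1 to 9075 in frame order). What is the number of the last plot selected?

8963

k = 9075/75 = 121
75th selection = r + (75−1)·k = 9 + 74×121 = 9 + 8954 = 8963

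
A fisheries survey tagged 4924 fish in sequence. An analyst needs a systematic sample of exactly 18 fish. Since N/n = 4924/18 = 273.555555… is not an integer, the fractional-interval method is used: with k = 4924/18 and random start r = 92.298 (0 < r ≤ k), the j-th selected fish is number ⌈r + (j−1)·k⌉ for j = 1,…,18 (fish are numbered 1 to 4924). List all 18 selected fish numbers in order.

93, 366, 640, 913, 1187, 1461, 1734, 2008, 2281, 2555, 2828, 3102, 3375, 3649, 3923, 4196, 4470, 4743

j=1: r + 0k = 92.298 → ⌈·⌉ = 93
j=2: r + 1k = 365.853555… → ⌈·⌉ = 366
j=3: r + 2k = 639.409111… → ⌈·⌉ = 640
j=4: r + 3k = 912.964666… → ⌈·⌉ = 913
j=5: r + 4k = 1186.520222… → ⌈·⌉ = 1187
j=6: r + 5k = 1460.075777… → ⌈·⌉ = 1461
j=7: r + 6k = 1733.631333… → ⌈·⌉ = 1734
j=8: r + 7k = 2007.186888… → ⌈·⌉ = 2008
j=9: r + 8k = 2280.742444… → ⌈·⌉ = 2281
j=10: r + 9k = 2554.298 → ⌈·⌉ = 2555
j=11: r + 10k = 2827.853555… → ⌈·⌉ = 2828
j=12: r + 11k = 3101.409111… → ⌈·⌉ = 3102
j=13: r + 12k = 3374.964666… → ⌈·⌉ = 3375
j=14: r + 13k = 3648.520222… → ⌈·⌉ = 3649
j=15: r + 14k = 3922.075777… → ⌈·⌉ = 3923
j=16: r + 15k = 4195.631333… → ⌈·⌉ = 4196
j=17: r + 16k = 4469.186888… → ⌈·⌉ = 4470
j=18: r + 17k = 4742.742444… → ⌈·⌉ = 4743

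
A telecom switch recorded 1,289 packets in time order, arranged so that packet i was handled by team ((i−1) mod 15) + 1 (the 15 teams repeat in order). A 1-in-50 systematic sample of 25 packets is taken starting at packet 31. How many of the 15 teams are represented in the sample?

Consecutive selections differ by k = 50, so their team numbers differ by 50 mod 15 = 5.
gcd(50, 15) = 5, so the sample visits 15/5 = 3 distinct residues mod 15.
Start 31 is team 1; the teams hit are 1, 6, 11.

3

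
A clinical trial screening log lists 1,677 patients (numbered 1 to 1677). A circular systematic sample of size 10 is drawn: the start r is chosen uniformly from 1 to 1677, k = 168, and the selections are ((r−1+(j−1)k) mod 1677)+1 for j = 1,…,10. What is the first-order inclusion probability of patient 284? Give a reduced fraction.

10/1677

For each position j, as r ranges over 1…1677 the j-th selection hits every patient exactly once, so patient 284 is selected for exactly 10 of the 1677 starts.
Inclusion probability = 10/1677.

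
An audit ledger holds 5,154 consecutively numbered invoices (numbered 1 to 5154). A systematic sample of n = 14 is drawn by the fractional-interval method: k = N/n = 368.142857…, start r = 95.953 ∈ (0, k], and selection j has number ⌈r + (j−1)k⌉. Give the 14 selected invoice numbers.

j=1: r + 0k = 95.953 → ⌈·⌉ = 96
j=2: r + 1k = 464.095857… → ⌈·⌉ = 465
j=3: r + 2k = 832.238714… → ⌈·⌉ = 833
j=4: r + 3k = 1200.381571… → ⌈·⌉ = 1201
j=5: r + 4k = 1568.524428… → ⌈·⌉ = 1569
j=6: r + 5k = 1936.667285… → ⌈·⌉ = 1937
j=7: r + 6k = 2304.810142… → ⌈·⌉ = 2305
j=8: r + 7k = 2672.953 → ⌈·⌉ = 2673
j=9: r + 8k = 3041.095857… → ⌈·⌉ = 3042
j=10: r + 9k = 3409.238714… → ⌈·⌉ = 3410
j=11: r + 10k = 3777.381571… → ⌈·⌉ = 3778
j=12: r + 11k = 4145.524428… → ⌈·⌉ = 4146
j=13: r + 12k = 4513.667285… → ⌈·⌉ = 4514
j=14: r + 13k = 4881.810142… → ⌈·⌉ = 4882

96, 465, 833, 1201, 1569, 1937, 2305, 2673, 3042, 3410, 3778, 4146, 4514, 4882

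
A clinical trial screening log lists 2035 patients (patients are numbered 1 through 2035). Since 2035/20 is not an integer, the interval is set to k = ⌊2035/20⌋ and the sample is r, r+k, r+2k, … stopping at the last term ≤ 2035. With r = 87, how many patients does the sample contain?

20

k = ⌊2035/20⌋ = 101
Achieved size = ⌊(2035 − 87)/101⌋ + 1 = ⌊1948/101⌋ + 1 = 19 + 1 = 20
(last selection: 87 + 19×101 = 2006 ≤ 2035; next would be 2107 > 2035)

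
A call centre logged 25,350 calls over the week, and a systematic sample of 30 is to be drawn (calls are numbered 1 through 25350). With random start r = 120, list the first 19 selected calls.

120, 965, 1810, 2655, 3500, 4345, 5190, 6035, 6880, 7725, 8570, 9415, 10260, 11105, 11950, 12795, 13640, 14485, 15330

k = N/n = 25350/30 = 845
call 1: 120
call 2: 120 + 845 = 965
call 3: 965 + 845 = 1810
call 4: 1810 + 845 = 2655
call 5: 2655 + 845 = 3500
call 6: 3500 + 845 = 4345
call 7: 4345 + 845 = 5190
call 8: 5190 + 845 = 6035
call 9: 6035 + 845 = 6880
call 10: 6880 + 845 = 7725
call 11: 7725 + 845 = 8570
call 12: 8570 + 845 = 9415
call 13: 9415 + 845 = 10260
call 14: 10260 + 845 = 11105
call 15: 11105 + 845 = 11950
call 16: 11950 + 845 = 12795
call 17: 12795 + 845 = 13640
call 18: 13640 + 845 = 14485
call 19: 14485 + 845 = 15330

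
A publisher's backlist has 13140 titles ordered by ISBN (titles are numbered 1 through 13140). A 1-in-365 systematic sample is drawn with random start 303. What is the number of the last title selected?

13078

k = 365
36th selection = r + (36−1)·k = 303 + 35×365 = 303 + 12775 = 13078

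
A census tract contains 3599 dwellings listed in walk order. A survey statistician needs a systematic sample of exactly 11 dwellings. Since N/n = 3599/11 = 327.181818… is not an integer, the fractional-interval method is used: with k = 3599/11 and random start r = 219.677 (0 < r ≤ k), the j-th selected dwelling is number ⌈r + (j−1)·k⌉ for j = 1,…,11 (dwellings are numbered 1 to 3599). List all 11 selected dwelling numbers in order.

220, 547, 875, 1202, 1529, 1856, 2183, 2510, 2838, 3165, 3492

j=1: r + 0k = 219.677 → ⌈·⌉ = 220
j=2: r + 1k = 546.858818… → ⌈·⌉ = 547
j=3: r + 2k = 874.040636… → ⌈·⌉ = 875
j=4: r + 3k = 1201.222454… → ⌈·⌉ = 1202
j=5: r + 4k = 1528.404272… → ⌈·⌉ = 1529
j=6: r + 5k = 1855.586090… → ⌈·⌉ = 1856
j=7: r + 6k = 2182.767909… → ⌈·⌉ = 2183
j=8: r + 7k = 2509.949727… → ⌈·⌉ = 2510
j=9: r + 8k = 2837.131545… → ⌈·⌉ = 2838
j=10: r + 9k = 3164.313363… → ⌈·⌉ = 3165
j=11: r + 10k = 3491.495181… → ⌈·⌉ = 3492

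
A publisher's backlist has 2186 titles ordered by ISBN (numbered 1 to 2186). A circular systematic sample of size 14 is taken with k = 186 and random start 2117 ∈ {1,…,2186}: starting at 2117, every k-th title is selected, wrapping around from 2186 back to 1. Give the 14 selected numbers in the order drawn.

Selection 1: 2117
Selection 2: 2117 + 186 = 2303 → 2303 − 2186 = 117
Selection 3: 117 + 186 = 303
Selection 4: 303 + 186 = 489
Selection 5: 489 + 186 = 675
Selection 6: 675 + 186 = 861
Selection 7: 861 + 186 = 1047
Selection 8: 1047 + 186 = 1233
Selection 9: 1233 + 186 = 1419
Selection 10: 1419 + 186 = 1605
Selection 11: 1605 + 186 = 1791
Selection 12: 1791 + 186 = 1977
Selection 13: 1977 + 186 = 2163
Selection 14: 2163 + 186 = 2349 → 2349 − 2186 = 163

2117, 117, 303, 489, 675, 861, 1047, 1233, 1419, 1605, 1791, 1977, 2163, 163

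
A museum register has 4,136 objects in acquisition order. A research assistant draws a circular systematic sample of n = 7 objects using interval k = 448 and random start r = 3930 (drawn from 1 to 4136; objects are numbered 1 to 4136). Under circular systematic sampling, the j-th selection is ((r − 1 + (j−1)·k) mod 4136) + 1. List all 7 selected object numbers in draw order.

Selection 1: 3930
Selection 2: 3930 + 448 = 4378 → 4378 − 4136 = 242
Selection 3: 242 + 448 = 690
Selection 4: 690 + 448 = 1138
Selection 5: 1138 + 448 = 1586
Selection 6: 1586 + 448 = 2034
Selection 7: 2034 + 448 = 2482

3930, 242, 690, 1138, 1586, 2034, 2482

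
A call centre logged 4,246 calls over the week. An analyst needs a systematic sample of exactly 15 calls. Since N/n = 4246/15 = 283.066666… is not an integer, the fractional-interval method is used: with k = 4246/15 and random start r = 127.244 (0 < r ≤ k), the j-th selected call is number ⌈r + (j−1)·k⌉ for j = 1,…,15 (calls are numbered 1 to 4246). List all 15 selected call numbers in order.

128, 411, 694, 977, 1260, 1543, 1826, 2109, 2392, 2675, 2958, 3241, 3525, 3808, 4091

j=1: r + 0k = 127.244 → ⌈·⌉ = 128
j=2: r + 1k = 410.310666… → ⌈·⌉ = 411
j=3: r + 2k = 693.377333… → ⌈·⌉ = 694
j=4: r + 3k = 976.444 → ⌈·⌉ = 977
j=5: r + 4k = 1259.510666… → ⌈·⌉ = 1260
j=6: r + 5k = 1542.577333… → ⌈·⌉ = 1543
j=7: r + 6k = 1825.644 → ⌈·⌉ = 1826
j=8: r + 7k = 2108.710666… → ⌈·⌉ = 2109
j=9: r + 8k = 2391.777333… → ⌈·⌉ = 2392
j=10: r + 9k = 2674.844 → ⌈·⌉ = 2675
j=11: r + 10k = 2957.910666… → ⌈·⌉ = 2958
j=12: r + 11k = 3240.977333… → ⌈·⌉ = 3241
j=13: r + 12k = 3524.044 → ⌈·⌉ = 3525
j=14: r + 13k = 3807.110666… → ⌈·⌉ = 3808
j=15: r + 14k = 4090.177333… → ⌈·⌉ = 4091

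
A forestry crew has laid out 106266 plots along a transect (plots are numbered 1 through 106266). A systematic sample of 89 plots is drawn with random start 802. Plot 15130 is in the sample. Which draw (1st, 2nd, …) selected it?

k = 106266/89 = 1194
position = (15130 − 802)/1194 + 1 = 14328/1194 + 1 = 12 + 1 = 13

13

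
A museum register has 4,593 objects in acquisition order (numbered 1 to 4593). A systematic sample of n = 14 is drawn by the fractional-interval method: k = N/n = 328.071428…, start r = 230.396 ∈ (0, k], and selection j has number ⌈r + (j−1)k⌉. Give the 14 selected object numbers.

231, 559, 887, 1215, 1543, 1871, 2199, 2527, 2855, 3184, 3512, 3840, 4168, 4496

j=1: r + 0k = 230.396 → ⌈·⌉ = 231
j=2: r + 1k = 558.467428… → ⌈·⌉ = 559
j=3: r + 2k = 886.538857… → ⌈·⌉ = 887
j=4: r + 3k = 1214.610285… → ⌈·⌉ = 1215
j=5: r + 4k = 1542.681714… → ⌈·⌉ = 1543
j=6: r + 5k = 1870.753142… → ⌈·⌉ = 1871
j=7: r + 6k = 2198.824571… → ⌈·⌉ = 2199
j=8: r + 7k = 2526.896 → ⌈·⌉ = 2527
j=9: r + 8k = 2854.967428… → ⌈·⌉ = 2855
j=10: r + 9k = 3183.038857… → ⌈·⌉ = 3184
j=11: r + 10k = 3511.110285… → ⌈·⌉ = 3512
j=12: r + 11k = 3839.181714… → ⌈·⌉ = 3840
j=13: r + 12k = 4167.253142… → ⌈·⌉ = 4168
j=14: r + 13k = 4495.324571… → ⌈·⌉ = 4496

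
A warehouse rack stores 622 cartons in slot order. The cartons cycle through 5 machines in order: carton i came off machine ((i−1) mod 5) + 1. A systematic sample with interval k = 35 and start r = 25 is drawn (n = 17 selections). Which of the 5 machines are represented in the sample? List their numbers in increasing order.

5

Consecutive selections differ by k = 35, so their machine numbers differ by 35 mod 5 = 0.
gcd(35, 5) = 5, so the sample visits 5/5 = 1 distinct residues mod 5.
Start 25 is machine 5; the machines hit are 5.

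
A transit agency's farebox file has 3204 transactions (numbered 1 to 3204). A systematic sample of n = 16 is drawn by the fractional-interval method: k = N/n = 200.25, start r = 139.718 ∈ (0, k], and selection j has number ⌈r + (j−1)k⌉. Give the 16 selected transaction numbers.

j=1: r + 0k = 139.718 → ⌈·⌉ = 140
j=2: r + 1k = 339.968 → ⌈·⌉ = 340
j=3: r + 2k = 540.218 → ⌈·⌉ = 541
j=4: r + 3k = 740.468 → ⌈·⌉ = 741
j=5: r + 4k = 940.718 → ⌈·⌉ = 941
j=6: r + 5k = 1140.968 → ⌈·⌉ = 1141
j=7: r + 6k = 1341.218 → ⌈·⌉ = 1342
j=8: r + 7k = 1541.468 → ⌈·⌉ = 1542
j=9: r + 8k = 1741.718 → ⌈·⌉ = 1742
j=10: r + 9k = 1941.968 → ⌈·⌉ = 1942
j=11: r + 10k = 2142.218 → ⌈·⌉ = 2143
j=12: r + 11k = 2342.468 → ⌈·⌉ = 2343
j=13: r + 12k = 2542.718 → ⌈·⌉ = 2543
j=14: r + 13k = 2742.968 → ⌈·⌉ = 2743
j=15: r + 14k = 2943.218 → ⌈·⌉ = 2944
j=16: r + 15k = 3143.468 → ⌈·⌉ = 3144

140, 340, 541, 741, 941, 1141, 1342, 1542, 1742, 1942, 2143, 2343, 2543, 2743, 2944, 3144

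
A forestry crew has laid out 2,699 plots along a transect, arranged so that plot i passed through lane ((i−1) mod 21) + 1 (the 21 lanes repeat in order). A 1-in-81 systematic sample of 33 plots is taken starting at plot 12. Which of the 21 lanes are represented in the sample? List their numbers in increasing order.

Consecutive selections differ by k = 81, so their lane numbers differ by 81 mod 21 = 18.
gcd(81, 21) = 3, so the sample visits 21/3 = 7 distinct residues mod 21.
Start 12 is lane 12; the lanes hit are 3, 6, 9, 12, 15, 18, 21.

3, 6, 9, 12, 15, 18, 21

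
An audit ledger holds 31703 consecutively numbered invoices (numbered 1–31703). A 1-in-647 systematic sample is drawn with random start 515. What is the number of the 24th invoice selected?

k = 647
24th selection = r + (24−1)·k = 515 + 23×647 = 515 + 14881 = 15396

15396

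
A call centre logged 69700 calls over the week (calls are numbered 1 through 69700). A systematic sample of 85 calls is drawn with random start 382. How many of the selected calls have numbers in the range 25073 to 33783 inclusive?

k = 69700/85 = 820
First selection ≥ 25073: 382 + ⌈(25073−382)/820⌉·820 = 382 + 31×820 = 25802
Last selection ≤ 33783: 382 + ⌊(33783−382)/820⌋·820 = 382 + 40×820 = 33182
Count = 40 − 31 + 1 = 10

10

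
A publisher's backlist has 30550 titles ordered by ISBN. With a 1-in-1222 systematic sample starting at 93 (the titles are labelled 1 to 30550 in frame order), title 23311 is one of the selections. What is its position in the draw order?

20

k = 1222
position = (23311 − 93)/1222 + 1 = 23218/1222 + 1 = 19 + 1 = 20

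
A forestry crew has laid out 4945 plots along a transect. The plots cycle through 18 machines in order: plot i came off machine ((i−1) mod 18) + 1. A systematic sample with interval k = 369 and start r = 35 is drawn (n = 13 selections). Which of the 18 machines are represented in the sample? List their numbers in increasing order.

Consecutive selections differ by k = 369, so their machine numbers differ by 369 mod 18 = 9.
gcd(369, 18) = 9, so the sample visits 18/9 = 2 distinct residues mod 18.
Start 35 is machine 17; the machines hit are 8, 17.

8, 17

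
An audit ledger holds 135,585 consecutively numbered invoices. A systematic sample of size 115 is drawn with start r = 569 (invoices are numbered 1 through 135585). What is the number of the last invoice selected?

134975

k = 135585/115 = 1179
115th selection = r + (115−1)·k = 569 + 114×1179 = 569 + 134406 = 134975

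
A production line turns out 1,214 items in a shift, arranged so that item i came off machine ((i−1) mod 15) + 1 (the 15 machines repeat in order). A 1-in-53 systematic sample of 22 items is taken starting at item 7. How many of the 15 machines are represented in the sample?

15

Consecutive selections differ by k = 53, so their machine numbers differ by 53 mod 15 = 8.
gcd(53, 15) = 1, so the sample visits 15/1 = 15 distinct residues mod 15.
Start 7 is machine 7; the machines hit are 1, 2, 3, 4, 5, 6, 7, 8, 9, 10, 11, 12, 13, 14, 15.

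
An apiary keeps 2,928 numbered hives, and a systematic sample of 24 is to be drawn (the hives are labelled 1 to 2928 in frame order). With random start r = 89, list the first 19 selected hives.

89, 211, 333, 455, 577, 699, 821, 943, 1065, 1187, 1309, 1431, 1553, 1675, 1797, 1919, 2041, 2163, 2285

k = N/n = 2928/24 = 122
hive 1: 89
hive 2: 89 + 122 = 211
hive 3: 211 + 122 = 333
hive 4: 333 + 122 = 455
hive 5: 455 + 122 = 577
hive 6: 577 + 122 = 699
hive 7: 699 + 122 = 821
hive 8: 821 + 122 = 943
hive 9: 943 + 122 = 1065
hive 10: 1065 + 122 = 1187
hive 11: 1187 + 122 = 1309
hive 12: 1309 + 122 = 1431
hive 13: 1431 + 122 = 1553
hive 14: 1553 + 122 = 1675
hive 15: 1675 + 122 = 1797
hive 16: 1797 + 122 = 1919
hive 17: 1919 + 122 = 2041
hive 18: 2041 + 122 = 2163
hive 19: 2163 + 122 = 2285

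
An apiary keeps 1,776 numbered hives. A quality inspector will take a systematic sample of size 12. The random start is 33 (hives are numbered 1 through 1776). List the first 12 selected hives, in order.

33, 181, 329, 477, 625, 773, 921, 1069, 1217, 1365, 1513, 1661

k = N/n = 1776/12 = 148
hive 1: 33
hive 2: 33 + 148 = 181
hive 3: 181 + 148 = 329
hive 4: 329 + 148 = 477
hive 5: 477 + 148 = 625
hive 6: 625 + 148 = 773
hive 7: 773 + 148 = 921
hive 8: 921 + 148 = 1069
hive 9: 1069 + 148 = 1217
hive 10: 1217 + 148 = 1365
hive 11: 1365 + 148 = 1513
hive 12: 1513 + 148 = 1661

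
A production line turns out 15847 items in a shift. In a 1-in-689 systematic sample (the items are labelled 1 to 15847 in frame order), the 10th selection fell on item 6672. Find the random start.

k = 689
r = 6672 − (10−1)×689 = 6672 − 6201 = 471

471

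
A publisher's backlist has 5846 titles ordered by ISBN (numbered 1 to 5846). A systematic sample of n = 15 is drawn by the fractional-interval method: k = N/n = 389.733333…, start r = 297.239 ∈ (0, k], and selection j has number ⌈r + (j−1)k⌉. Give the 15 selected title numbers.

j=1: r + 0k = 297.239 → ⌈·⌉ = 298
j=2: r + 1k = 686.972333… → ⌈·⌉ = 687
j=3: r + 2k = 1076.705666… → ⌈·⌉ = 1077
j=4: r + 3k = 1466.439 → ⌈·⌉ = 1467
j=5: r + 4k = 1856.172333… → ⌈·⌉ = 1857
j=6: r + 5k = 2245.905666… → ⌈·⌉ = 2246
j=7: r + 6k = 2635.639 → ⌈·⌉ = 2636
j=8: r + 7k = 3025.372333… → ⌈·⌉ = 3026
j=9: r + 8k = 3415.105666… → ⌈·⌉ = 3416
j=10: r + 9k = 3804.839 → ⌈·⌉ = 3805
j=11: r + 10k = 4194.572333… → ⌈·⌉ = 4195
j=12: r + 11k = 4584.305666… → ⌈·⌉ = 4585
j=13: r + 12k = 4974.039 → ⌈·⌉ = 4975
j=14: r + 13k = 5363.772333… → ⌈·⌉ = 5364
j=15: r + 14k = 5753.505666… → ⌈·⌉ = 5754

298, 687, 1077, 1467, 1857, 2246, 2636, 3026, 3416, 3805, 4195, 4585, 4975, 5364, 5754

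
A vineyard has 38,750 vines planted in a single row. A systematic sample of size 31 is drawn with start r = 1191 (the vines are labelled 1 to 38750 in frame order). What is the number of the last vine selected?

38691

k = 38750/31 = 1250
31st selection = r + (31−1)·k = 1191 + 30×1250 = 1191 + 37500 = 38691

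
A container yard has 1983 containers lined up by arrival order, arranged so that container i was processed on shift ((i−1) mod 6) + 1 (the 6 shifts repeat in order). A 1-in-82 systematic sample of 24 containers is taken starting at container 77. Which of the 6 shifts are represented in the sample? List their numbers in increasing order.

Consecutive selections differ by k = 82, so their shift numbers differ by 82 mod 6 = 4.
gcd(82, 6) = 2, so the sample visits 6/2 = 3 distinct residues mod 6.
Start 77 is shift 5; the shifts hit are 1, 3, 5.

1, 3, 5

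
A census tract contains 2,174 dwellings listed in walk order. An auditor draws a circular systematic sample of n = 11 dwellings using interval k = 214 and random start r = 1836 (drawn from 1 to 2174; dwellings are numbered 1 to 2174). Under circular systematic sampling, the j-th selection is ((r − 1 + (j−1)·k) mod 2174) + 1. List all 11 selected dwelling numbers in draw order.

Selection 1: 1836
Selection 2: 1836 + 214 = 2050
Selection 3: 2050 + 214 = 2264 → 2264 − 2174 = 90
Selection 4: 90 + 214 = 304
Selection 5: 304 + 214 = 518
Selection 6: 518 + 214 = 732
Selection 7: 732 + 214 = 946
Selection 8: 946 + 214 = 1160
Selection 9: 1160 + 214 = 1374
Selection 10: 1374 + 214 = 1588
Selection 11: 1588 + 214 = 1802

1836, 2050, 90, 304, 518, 732, 946, 1160, 1374, 1588, 1802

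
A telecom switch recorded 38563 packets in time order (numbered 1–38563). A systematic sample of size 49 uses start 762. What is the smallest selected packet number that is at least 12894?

k = 38563/49 = 787
Steps past start: ⌈(12894 − 762)/787⌉ = ⌈12132/787⌉ = 16
Selected packet: 762 + 16×787 = 13354

13354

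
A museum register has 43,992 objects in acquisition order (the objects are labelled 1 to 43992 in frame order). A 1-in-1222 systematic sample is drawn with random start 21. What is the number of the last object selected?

42791

k = 1222
36th selection = r + (36−1)·k = 21 + 35×1222 = 21 + 42770 = 42791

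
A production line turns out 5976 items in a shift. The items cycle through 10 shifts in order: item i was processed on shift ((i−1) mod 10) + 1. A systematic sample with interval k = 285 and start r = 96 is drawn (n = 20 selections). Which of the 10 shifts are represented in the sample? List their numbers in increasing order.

1, 6

Consecutive selections differ by k = 285, so their shift numbers differ by 285 mod 10 = 5.
gcd(285, 10) = 5, so the sample visits 10/5 = 2 distinct residues mod 10.
Start 96 is shift 6; the shifts hit are 1, 6.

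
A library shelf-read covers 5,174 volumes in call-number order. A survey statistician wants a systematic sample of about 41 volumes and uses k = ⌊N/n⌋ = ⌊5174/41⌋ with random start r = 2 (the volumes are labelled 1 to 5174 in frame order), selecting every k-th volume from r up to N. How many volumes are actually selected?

42

k = ⌊5174/41⌋ = 126
Achieved size = ⌊(5174 − 2)/126⌋ + 1 = ⌊5172/126⌋ + 1 = 41 + 1 = 42
(last selection: 2 + 41×126 = 5168 ≤ 5174; next would be 5294 > 5174)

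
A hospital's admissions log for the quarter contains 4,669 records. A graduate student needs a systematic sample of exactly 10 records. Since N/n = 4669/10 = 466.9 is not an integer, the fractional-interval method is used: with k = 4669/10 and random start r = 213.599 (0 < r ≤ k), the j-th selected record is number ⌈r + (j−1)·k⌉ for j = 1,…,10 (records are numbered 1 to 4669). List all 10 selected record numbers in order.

214, 681, 1148, 1615, 2082, 2549, 3015, 3482, 3949, 4416

j=1: r + 0k = 213.599 → ⌈·⌉ = 214
j=2: r + 1k = 680.499 → ⌈·⌉ = 681
j=3: r + 2k = 1147.399 → ⌈·⌉ = 1148
j=4: r + 3k = 1614.299 → ⌈·⌉ = 1615
j=5: r + 4k = 2081.199 → ⌈·⌉ = 2082
j=6: r + 5k = 2548.099 → ⌈·⌉ = 2549
j=7: r + 6k = 3014.999 → ⌈·⌉ = 3015
j=8: r + 7k = 3481.899 → ⌈·⌉ = 3482
j=9: r + 8k = 3948.799 → ⌈·⌉ = 3949
j=10: r + 9k = 4415.699 → ⌈·⌉ = 4416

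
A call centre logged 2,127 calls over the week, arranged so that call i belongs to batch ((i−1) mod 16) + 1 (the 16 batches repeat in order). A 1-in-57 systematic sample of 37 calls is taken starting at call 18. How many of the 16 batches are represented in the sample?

16

Consecutive selections differ by k = 57, so their batch numbers differ by 57 mod 16 = 9.
gcd(57, 16) = 1, so the sample visits 16/1 = 16 distinct residues mod 16.
Start 18 is batch 2; the batches hit are 1, 2, 3, 4, 5, 6, 7, 8, 9, 10, 11, 12, 13, 14, 15, 16.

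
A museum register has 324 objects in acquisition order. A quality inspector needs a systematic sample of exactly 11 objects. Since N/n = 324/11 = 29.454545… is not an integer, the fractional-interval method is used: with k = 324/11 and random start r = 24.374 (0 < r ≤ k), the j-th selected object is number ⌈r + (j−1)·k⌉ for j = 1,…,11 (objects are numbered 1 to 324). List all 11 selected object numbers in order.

j=1: r + 0k = 24.374 → ⌈·⌉ = 25
j=2: r + 1k = 53.828545… → ⌈·⌉ = 54
j=3: r + 2k = 83.283090… → ⌈·⌉ = 84
j=4: r + 3k = 112.737636… → ⌈·⌉ = 113
j=5: r + 4k = 142.192181… → ⌈·⌉ = 143
j=6: r + 5k = 171.646727… → ⌈·⌉ = 172
j=7: r + 6k = 201.101272… → ⌈·⌉ = 202
j=8: r + 7k = 230.555818… → ⌈·⌉ = 231
j=9: r + 8k = 260.010363… → ⌈·⌉ = 261
j=10: r + 9k = 289.464909… → ⌈·⌉ = 290
j=11: r + 10k = 318.919454… → ⌈·⌉ = 319

25, 54, 84, 113, 143, 172, 202, 231, 261, 290, 319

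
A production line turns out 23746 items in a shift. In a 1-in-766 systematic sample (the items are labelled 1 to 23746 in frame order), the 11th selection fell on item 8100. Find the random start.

k = 766
r = 8100 − (11−1)×766 = 8100 − 7660 = 440

440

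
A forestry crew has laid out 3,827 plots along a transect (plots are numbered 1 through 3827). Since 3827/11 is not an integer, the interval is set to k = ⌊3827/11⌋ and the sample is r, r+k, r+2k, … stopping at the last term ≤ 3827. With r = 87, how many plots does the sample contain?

k = ⌊3827/11⌋ = 347
Achieved size = ⌊(3827 − 87)/347⌋ + 1 = ⌊3740/347⌋ + 1 = 10 + 1 = 11
(last selection: 87 + 10×347 = 3557 ≤ 3827; next would be 3904 > 3827)

11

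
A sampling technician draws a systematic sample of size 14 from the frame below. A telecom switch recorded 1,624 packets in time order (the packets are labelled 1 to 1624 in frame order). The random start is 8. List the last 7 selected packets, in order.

k = N/n = 1624/14 = 116
8th selection = 8 + 7×116 = 820
9th: 820 + 116 = 936
10th: 936 + 116 = 1052
11th: 1052 + 116 = 1168
12th: 1168 + 116 = 1284
13th: 1284 + 116 = 1400
14th: 1400 + 116 = 1516

820, 936, 1052, 1168, 1284, 1400, 1516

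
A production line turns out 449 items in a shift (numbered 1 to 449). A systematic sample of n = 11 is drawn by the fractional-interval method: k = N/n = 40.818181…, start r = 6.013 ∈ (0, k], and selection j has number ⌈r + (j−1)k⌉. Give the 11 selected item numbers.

j=1: r + 0k = 6.013 → ⌈·⌉ = 7
j=2: r + 1k = 46.831181… → ⌈·⌉ = 47
j=3: r + 2k = 87.649363… → ⌈·⌉ = 88
j=4: r + 3k = 128.467545… → ⌈·⌉ = 129
j=5: r + 4k = 169.285727… → ⌈·⌉ = 170
j=6: r + 5k = 210.103909… → ⌈·⌉ = 211
j=7: r + 6k = 250.922090… → ⌈·⌉ = 251
j=8: r + 7k = 291.740272… → ⌈·⌉ = 292
j=9: r + 8k = 332.558454… → ⌈·⌉ = 333
j=10: r + 9k = 373.376636… → ⌈·⌉ = 374
j=11: r + 10k = 414.194818… → ⌈·⌉ = 415

7, 47, 88, 129, 170, 211, 251, 292, 333, 374, 415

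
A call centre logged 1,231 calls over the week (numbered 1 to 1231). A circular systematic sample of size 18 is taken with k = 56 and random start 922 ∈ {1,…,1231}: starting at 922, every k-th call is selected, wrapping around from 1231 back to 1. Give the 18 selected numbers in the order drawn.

Selection 1: 922
Selection 2: 922 + 56 = 978
Selection 3: 978 + 56 = 1034
Selection 4: 1034 + 56 = 1090
Selection 5: 1090 + 56 = 1146
Selection 6: 1146 + 56 = 1202
Selection 7: 1202 + 56 = 1258 → 1258 − 1231 = 27
Selection 8: 27 + 56 = 83
Selection 9: 83 + 56 = 139
Selection 10: 139 + 56 = 195
Selection 11: 195 + 56 = 251
Selection 12: 251 + 56 = 307
Selection 13: 307 + 56 = 363
Selection 14: 363 + 56 = 419
Selection 15: 419 + 56 = 475
Selection 16: 475 + 56 = 531
Selection 17: 531 + 56 = 587
Selection 18: 587 + 56 = 643

922, 978, 1034, 1090, 1146, 1202, 27, 83, 139, 195, 251, 307, 363, 419, 475, 531, 587, 643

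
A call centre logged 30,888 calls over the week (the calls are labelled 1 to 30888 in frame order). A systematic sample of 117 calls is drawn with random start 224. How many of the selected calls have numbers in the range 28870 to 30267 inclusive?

k = 30888/117 = 264
First selection ≥ 28870: 224 + ⌈(28870−224)/264⌉·264 = 224 + 109×264 = 29000
Last selection ≤ 30267: 224 + ⌊(30267−224)/264⌋·264 = 224 + 113×264 = 30056
Count = 113 − 109 + 1 = 5

5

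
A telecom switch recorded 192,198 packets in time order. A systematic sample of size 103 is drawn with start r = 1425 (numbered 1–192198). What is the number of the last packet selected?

191757

k = 192198/103 = 1866
103rd selection = r + (103−1)·k = 1425 + 102×1866 = 1425 + 190332 = 191757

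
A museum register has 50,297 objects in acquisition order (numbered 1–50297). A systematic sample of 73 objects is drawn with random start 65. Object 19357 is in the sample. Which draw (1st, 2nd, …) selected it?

29

k = 50297/73 = 689
position = (19357 − 65)/689 + 1 = 19292/689 + 1 = 28 + 1 = 29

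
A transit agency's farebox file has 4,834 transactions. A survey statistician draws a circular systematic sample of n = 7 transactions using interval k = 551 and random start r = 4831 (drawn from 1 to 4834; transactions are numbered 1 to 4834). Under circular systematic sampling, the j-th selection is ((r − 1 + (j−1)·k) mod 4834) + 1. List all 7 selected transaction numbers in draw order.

4831, 548, 1099, 1650, 2201, 2752, 3303

Selection 1: 4831
Selection 2: 4831 + 551 = 5382 → 5382 − 4834 = 548
Selection 3: 548 + 551 = 1099
Selection 4: 1099 + 551 = 1650
Selection 5: 1650 + 551 = 2201
Selection 6: 2201 + 551 = 2752
Selection 7: 2752 + 551 = 3303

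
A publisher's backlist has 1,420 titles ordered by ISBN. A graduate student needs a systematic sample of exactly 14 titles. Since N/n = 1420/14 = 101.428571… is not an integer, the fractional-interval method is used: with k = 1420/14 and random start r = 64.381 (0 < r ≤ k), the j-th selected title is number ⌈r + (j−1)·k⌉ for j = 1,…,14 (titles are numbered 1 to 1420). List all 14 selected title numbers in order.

65, 166, 268, 369, 471, 572, 673, 775, 876, 978, 1079, 1181, 1282, 1383

j=1: r + 0k = 64.381 → ⌈·⌉ = 65
j=2: r + 1k = 165.809571… → ⌈·⌉ = 166
j=3: r + 2k = 267.238142… → ⌈·⌉ = 268
j=4: r + 3k = 368.666714… → ⌈·⌉ = 369
j=5: r + 4k = 470.095285… → ⌈·⌉ = 471
j=6: r + 5k = 571.523857… → ⌈·⌉ = 572
j=7: r + 6k = 672.952428… → ⌈·⌉ = 673
j=8: r + 7k = 774.381 → ⌈·⌉ = 775
j=9: r + 8k = 875.809571… → ⌈·⌉ = 876
j=10: r + 9k = 977.238142… → ⌈·⌉ = 978
j=11: r + 10k = 1078.666714… → ⌈·⌉ = 1079
j=12: r + 11k = 1180.095285… → ⌈·⌉ = 1181
j=13: r + 12k = 1281.523857… → ⌈·⌉ = 1282
j=14: r + 13k = 1382.952428… → ⌈·⌉ = 1383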